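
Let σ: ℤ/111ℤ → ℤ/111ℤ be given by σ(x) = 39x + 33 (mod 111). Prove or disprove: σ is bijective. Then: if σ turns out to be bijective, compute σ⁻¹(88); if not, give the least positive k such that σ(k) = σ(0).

We have gcd(39, 111) = 3 > 1. Taking u = 0 and v = 37: σ(0) = 33 and σ(37) = 39·37 + 33 = 1476 ≡ 33 (mod 111).
So σ(0) = σ(37) while 0 ≠ 37, so σ is not injective, hence not bijective.
Since σ is not bijective, we find the least positive k with σ(k) = σ(0): this means 39k ≡ 0 (mod 111), i.e. 111 ∣ 39k. Since gcd(39, 111) = 3, dividing through by 3 this holds exactly when 37 ∣ 13k, and as gcd(13, 37) = 1, exactly when 37 ∣ k.
The smallest positive such k is 37.

37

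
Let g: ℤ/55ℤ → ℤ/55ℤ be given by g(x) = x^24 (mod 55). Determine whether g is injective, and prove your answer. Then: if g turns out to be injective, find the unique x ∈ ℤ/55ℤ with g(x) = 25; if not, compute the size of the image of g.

12

g(4): Repeated squaring mod 55: 4^1 ≡ 4, 4^2 ≡ 4² = 16, 4^4 ≡ 16² = 256 ≡ 36, 4^8 ≡ 36² = 1296 ≡ 31, 4^16 ≡ 31² = 961 ≡ 26. Since 24 = 16 + 8, 4^24 ≡ 26·31: 26·31 = 806 ≡ 36. So 4^24 ≡ 36 (mod 55).
g(7): Repeated squaring mod 55: 7^1 ≡ 7, 7^2 ≡ 7² = 49, 7^4 ≡ 49² = 2401 ≡ 36, 7^8 ≡ 36² = 1296 ≡ 31, 7^16 ≡ 31² = 961 ≡ 26. Since 24 = 16 + 8, 7^24 ≡ 26·31: 26·31 = 806 ≡ 36. So 7^24 ≡ 36 (mod 55).
So g(4) = g(7) = 36 while 4 ≠ 7, hence g is not injective.
Since g is not injective, we determine |image(g)|. Computing x^24 mod 55 for each x (by repeated squaring, reducing mod 55 at every step), the values g(0), g(1), …, g(54) are: 0, 1, 16, 26, 36, 20, 31, 36, 26, 16, 45, 11, 1, 16, 26, 25, 31, 31, 36, 26, 5, 1, 11, 1, 16, 15, 36, 31, 31, 36, 15, 16, 1, 11, 1, 5, 26, 36, 31, 31, 25, 26, 16, 1, 11, 45, 16, 26, 36, 31, 20, 36, 26, 16, 1.
The distinct values are {0, 1, 5, 11, 15, 16, 20, 25, 26, 31, 36, 45}; there are 12 of them.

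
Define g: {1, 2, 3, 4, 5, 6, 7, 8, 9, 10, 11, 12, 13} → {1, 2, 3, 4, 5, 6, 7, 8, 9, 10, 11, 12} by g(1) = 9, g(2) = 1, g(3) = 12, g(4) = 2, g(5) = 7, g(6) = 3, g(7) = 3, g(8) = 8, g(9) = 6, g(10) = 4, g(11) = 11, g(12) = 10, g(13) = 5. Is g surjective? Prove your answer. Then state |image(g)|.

12

Every element of the codomain has a preimage: 1 = g(2), 2 = g(4), 3 = g(6), 4 = g(10), 5 = g(13), 6 = g(9), 7 = g(5), 8 = g(8), 9 = g(1), 10 = g(12), 11 = g(11), 12 = g(3).
Thus g is surjective.
The image of g is {1, 2, 3, 4, 5, 6, 7, 8, 9, 10, 11, 12}, which has 12 elements.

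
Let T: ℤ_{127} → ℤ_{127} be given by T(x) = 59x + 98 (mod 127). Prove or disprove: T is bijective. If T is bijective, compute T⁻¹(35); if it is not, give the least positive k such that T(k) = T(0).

14

By definition, injectivity means: for all s, t in the domain, T(s) = T(t) implies s = t.
If T(s) = T(t), then 59s ≡ 59t (mod 127). Because gcd(59, 127) = 1, we may cancel 59 to get s ≡ t (mod 127).
We now compute 59⁻¹ mod 127 explicitly. Euclid's algorithm: 127 = 2·59 + 9, 59 = 6·9 + 5, 9 = 1·5 + 4, 5 = 1·4 + 1; back-substituting gives 1 = 28·59 − 13·127, so 59⁻¹ ≡ 28 (mod 127).
For any y ∈ ℤ_{127}, x = 28(y − 98) mod 127 satisfies T(x) = 59·28(y − 98) + 98 ≡ y (since 59·28 ≡ 1 mod 127). So every y has a preimage.
Therefore T is bijective.
Since T is bijective, we compute T⁻¹(35): solve 59x + 98 ≡ 35 (mod 127), i.e. 59x ≡ 64 (mod 127).
Multiplying by 59⁻¹ = 28 gives x ≡ 28·64 = 1792 = 14·127 + 14 ≡ 14 (mod 127).
Check: T(14) = 59·14 + 98 = 924 = 7·127 + 35 ≡ 35 (mod 127).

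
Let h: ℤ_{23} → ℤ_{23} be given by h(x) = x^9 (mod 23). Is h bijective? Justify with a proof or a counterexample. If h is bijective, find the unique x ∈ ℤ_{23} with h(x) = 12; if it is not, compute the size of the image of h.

18

Since 23 is prime, the nonzero elements of ℤ_{23} form a cyclic group of order 22.
As gcd(9, 22) = 1, raising to the 9th power is a bijection on this group: if x_1^9 ≡ x_2^9 then (x_1x_2^{−1})^9 = 1, and the only element of order dividing gcd(9, 22) = 1 is 1, so x_1 = x_2.
With h(0) = 0 this makes h injective on all of ℤ_{23}, hence bijective (finite equal-size domain and codomain). In particular h is bijective.
Since h is bijective, we find the preimage of 12. The inverse of x ↦ x^9 on (ℤ_{23})^× is x ↦ x^5, because 9·5 = 45 = 2·22 + 1 ≡ 1 (mod 22) and x^{22} = 1 for x ≠ 0 (Fermat). So h⁻¹(12) = 12^5 mod 23.
Repeated squaring mod 23: 12^1 ≡ 12, 12^2 ≡ 12² = 144 ≡ 6, 12^4 ≡ 6² = 36 ≡ 13. Since 5 = 4 + 1, 12^5 ≡ 13·12: 13·12 = 156 ≡ 18. So 12^5 ≡ 18 (mod 23).
Hence h⁻¹(12) = 18.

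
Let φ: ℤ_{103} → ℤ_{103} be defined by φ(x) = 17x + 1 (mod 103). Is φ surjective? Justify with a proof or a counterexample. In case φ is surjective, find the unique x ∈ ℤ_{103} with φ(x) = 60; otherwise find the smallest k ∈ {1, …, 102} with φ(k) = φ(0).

Since gcd(17, 103) = 1, 17 is invertible modulo 103. Euclid's algorithm: 103 = 6·17 + 1; back-substituting gives 1 = 97·17 − 16·103, so 17⁻¹ ≡ 97 (mod 103).
For any y ∈ ℤ_{103}, x = 97(y − 1) mod 103 satisfies φ(x) = 17·97(y − 1) + 1 ≡ y (since 17·97 ≡ 1 mod 103). So every y has a preimage.
Thus φ is surjective.
Since φ is surjective, we find φ⁻¹(60): we need 17x ≡ 60 − 1 ≡ 59 (mod 103). Using 17⁻¹ = 97: x ≡ 97·59 = 5723 = 55·103 + 58, so x = 58.
Check: φ(58) = 17·58 + 1 = 987 = 9·103 + 60 ≡ 60 (mod 103).

58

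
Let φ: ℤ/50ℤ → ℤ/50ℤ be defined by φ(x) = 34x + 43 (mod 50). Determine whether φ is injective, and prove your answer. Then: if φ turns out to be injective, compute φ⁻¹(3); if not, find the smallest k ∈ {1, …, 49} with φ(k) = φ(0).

By definition, φ is injective when φ(a) = φ(b) forces a = b.
We have gcd(34, 50) = 2 > 1. Taking a = 0 and b = 25: φ(0) = 43 and φ(25) = 34·25 + 43 = 893 ≡ 43 (mod 50).
So φ(0) = φ(25) while 0 ≠ 25, therefore φ is not injective.
Since φ is not injective, we find the least positive k with φ(k) = φ(0): this means 34k ≡ 0 (mod 50), i.e. 50 ∣ 34k. Since gcd(34, 50) = 2, dividing through by 2 this holds exactly when 25 ∣ 17k, and as gcd(17, 25) = 1, exactly when 25 ∣ k.
The smallest positive such k is 25.

25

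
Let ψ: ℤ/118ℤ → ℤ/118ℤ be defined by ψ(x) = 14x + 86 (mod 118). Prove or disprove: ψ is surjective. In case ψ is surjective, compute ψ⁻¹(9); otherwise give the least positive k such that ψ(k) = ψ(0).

59

By definition, ψ is surjective if every y in the codomain equals ψ(x) for some x in the domain.
Since gcd(14, 118) = 2, we have 14x ≡ 0 (mod 2) for all x, so ψ(x) ≡ 0 (mod 2).
But 1 ≢ 0 (mod 2), so 1 ∈ ℤ/118ℤ has no preimage. Therefore ψ is not surjective.
Since ψ is not surjective, we find the least positive k with ψ(k) = ψ(0): this means 14k ≡ 0 (mod 118), i.e. 118 ∣ 14k. Since gcd(14, 118) = 2, dividing through by 2 this holds exactly when 59 ∣ 7k, and as gcd(7, 59) = 1, exactly when 59 ∣ k.
The smallest positive such k is 59.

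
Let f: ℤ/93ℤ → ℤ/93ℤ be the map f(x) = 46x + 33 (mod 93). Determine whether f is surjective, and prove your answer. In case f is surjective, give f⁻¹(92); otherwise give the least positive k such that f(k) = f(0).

68

Since gcd(46, 93) = 1, 46 is invertible modulo 93. Euclid's algorithm: 93 = 2·46 + 1; back-substituting gives 1 = 91·46 − 45·93, so 46⁻¹ ≡ 91 (mod 93).
Then y ↦ 91(y − 33) is a two-sided inverse to f, so every y ∈ ℤ/93ℤ has a preimage.
Hence f is surjective.
Since f is surjective, we compute f⁻¹(92): solve 46x + 33 ≡ 92 (mod 93), i.e. 46x ≡ 59 (mod 93).
Multiplying by 46⁻¹ = 91 gives x ≡ 91·59 = 5369 = 57·93 + 68 ≡ 68 (mod 93).
Check: f(68) = 46·68 + 33 = 3161 = 33·93 + 92 ≡ 92 (mod 93).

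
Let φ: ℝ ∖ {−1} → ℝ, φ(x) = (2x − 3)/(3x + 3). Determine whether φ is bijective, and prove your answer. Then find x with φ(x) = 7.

If φ(x) = 2/3, cross-multiplying gives 3(2x − 3) = 2(3x + 3), which simplifies to −9 = 6 — false.  So 2/3 has no preimage and φ is not surjective.
So φ is not bijective.
Solving φ(x) = 7: cross-multiplying gives 2x − 3 = 7(3x + 3), which rearranges to −19x = 24, so x = −24/19.

-24/19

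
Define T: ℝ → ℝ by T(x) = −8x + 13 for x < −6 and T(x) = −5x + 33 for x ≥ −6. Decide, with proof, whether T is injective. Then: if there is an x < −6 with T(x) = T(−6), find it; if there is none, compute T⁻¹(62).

Both pieces are strictly decreasing (slopes −8 and −5), so each is injective on its own interval.
The left piece maps (−∞, −6) onto (61, ∞); the right piece maps [−6, ∞) onto (−∞, 63].
These images overlap. In particular T(−6) = 63 (right piece), and solving −8x + 13 = 63 on the left piece gives x = −25/4 < −6.
So T(−25/4) = T(−6) with −25/4 ≠ −6, and T is not injective. This x = −25/4 is the requested value below −6.

-25/4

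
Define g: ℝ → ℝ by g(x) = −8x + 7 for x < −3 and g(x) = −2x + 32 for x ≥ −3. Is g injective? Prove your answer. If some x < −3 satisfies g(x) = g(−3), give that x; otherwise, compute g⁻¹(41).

Both pieces are strictly decreasing (slopes −8 and −2), so each is injective on its own interval.
The left piece maps (−∞, −3) onto (31, ∞); the right piece maps [−3, ∞) onto (−∞, 38].
These images overlap. In particular g(−3) = 38 (right piece), and solving −8x + 7 = 38 on the left piece gives x = −31/8 < −3.
So g(−31/8) = g(−3) with −31/8 ≠ −3, and g is not injective. This x = −31/8 is the requested value below −3.

-31/8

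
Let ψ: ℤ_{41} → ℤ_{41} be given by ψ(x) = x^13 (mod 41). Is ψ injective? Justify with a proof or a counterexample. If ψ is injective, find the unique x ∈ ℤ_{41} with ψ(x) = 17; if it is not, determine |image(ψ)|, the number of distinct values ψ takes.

35

Since 41 is prime, the nonzero elements of ℤ_{41} form a cyclic group of order 40.
As gcd(13, 40) = 1, raising to the 13th power is a bijection on this group: if x_1^13 ≡ x_2^13 then (x_1x_2^{−1})^13 = 1, and the only element of order dividing gcd(13, 40) = 1 is 1, so x_1 = x_2.
With ψ(0) = 0 this makes ψ injective on all of ℤ_{41}, hence bijective (finite equal-size domain and codomain). In particular ψ is injective.
Since ψ is injective, we find the preimage of 17. The inverse of x ↦ x^13 on (ℤ_{41})^× is x ↦ x^37, because 13·37 = 481 = 12·40 + 1 ≡ 1 (mod 40) and x^{40} = 1 for x ≠ 0 (Fermat). So ψ⁻¹(17) = 17^37 mod 41.
Repeated squaring mod 41: 17^1 ≡ 17, 17^2 ≡ 17² = 289 ≡ 2, 17^4 ≡ 2² = 4, 17^8 ≡ 4² = 16, 17^16 ≡ 16² = 256 ≡ 10, 17^32 ≡ 10² = 100 ≡ 18. Since 37 = 32 + 4 + 1, 17^37 ≡ 18·4·17: 18·4 = 72 ≡ 31, then 31·17 = 527 ≡ 35. So 17^37 ≡ 35 (mod 41).
Hence ψ⁻¹(17) = 35.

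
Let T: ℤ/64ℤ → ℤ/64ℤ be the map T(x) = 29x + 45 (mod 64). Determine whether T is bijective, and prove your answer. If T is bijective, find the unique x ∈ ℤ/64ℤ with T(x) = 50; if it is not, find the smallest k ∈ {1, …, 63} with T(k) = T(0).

Suppose T(a) = T(b) in ℤ/64ℤ. Then 29a + 45 ≡ 29b + 45 (mod 64), so 29(a − b) ≡ 0 (mod 64).
Since gcd(29, 64) = 1, 29 is invertible modulo 64, thus a − b ≡ 0 (mod 64), i.e. a = b.
We now compute 29⁻¹ mod 64 explicitly. Euclid's algorithm: 64 = 2·29 + 6, 29 = 4·6 + 5, 6 = 1·5 + 1; back-substituting gives 1 = 53·29 − 24·64, so 29⁻¹ ≡ 53 (mod 64).
For any y ∈ ℤ/64ℤ, x = 53(y − 45) mod 64 satisfies T(x) = 29·53(y − 45) + 45 ≡ y (since 29·53 ≡ 1 mod 64). So every y has a preimage.
Hence T is bijective.
Since T is bijective, we compute T⁻¹(50): solve 29x + 45 ≡ 50 (mod 64), i.e. 29x ≡ 5 (mod 64).
Multiplying by 29⁻¹ = 53 gives x ≡ 53·5 = 265 = 4·64 + 9 ≡ 9 (mod 64).
Check: T(9) = 29·9 + 45 = 306 = 4·64 + 50 ≡ 50 (mod 64).

9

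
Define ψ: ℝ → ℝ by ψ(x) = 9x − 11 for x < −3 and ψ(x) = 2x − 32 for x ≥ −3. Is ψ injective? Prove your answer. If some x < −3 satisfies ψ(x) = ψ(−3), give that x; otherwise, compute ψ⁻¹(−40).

Both pieces are strictly increasing (slopes 9 and 2), so each is injective on its own interval.
The left piece maps (−∞, −3) onto (−∞, −38); the right piece maps [−3, ∞) onto [−38, ∞).
These images are disjoint, so no value is attained by both pieces. Therefore ψ is injective.
Because the two images are disjoint, no x < −3 has ψ(x) = ψ(−3), so we compute ψ⁻¹(−40): −40 lies in (−∞, −38), so solve 9x − 11 = −40: x = (−40 + 11)/9 = −29/9.

-29/9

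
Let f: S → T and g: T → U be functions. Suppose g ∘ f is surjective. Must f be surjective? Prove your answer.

not surjective

No. Take S = {0, 1}, T = {0, 1, 2, 3}, U = {0}, f(a) = 0 for every a ∈ S, and g(b) = 0 for every b ∈ T.
Then g ∘ f is surjective onto {0}, but 3 ∈ T has no preimage under f, so f is not surjective.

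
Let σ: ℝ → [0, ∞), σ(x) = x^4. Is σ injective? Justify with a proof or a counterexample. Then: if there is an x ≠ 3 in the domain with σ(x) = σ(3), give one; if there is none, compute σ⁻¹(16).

-3

σ(3) = 81 = (−3)^4 = σ(−3) (since 4 is even), with 3 ≠ −3. So σ is not injective.
For the follow-up, such an x exists: taking x = −3 ∈ ℝ gives σ(−3) = 81 = σ(3) with −3 ≠ 3.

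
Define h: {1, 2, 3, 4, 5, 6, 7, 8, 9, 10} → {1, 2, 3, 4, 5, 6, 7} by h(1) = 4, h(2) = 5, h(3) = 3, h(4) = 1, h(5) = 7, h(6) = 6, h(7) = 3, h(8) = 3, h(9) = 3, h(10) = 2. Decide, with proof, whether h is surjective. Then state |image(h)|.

Every element of the codomain has a preimage: 1 = h(4), 2 = h(10), 3 = h(3), 4 = h(1), 5 = h(2), 6 = h(6), 7 = h(5).
Thus h is surjective.
The image of h is {1, 2, 3, 4, 5, 6, 7}, which has 7 elements.

7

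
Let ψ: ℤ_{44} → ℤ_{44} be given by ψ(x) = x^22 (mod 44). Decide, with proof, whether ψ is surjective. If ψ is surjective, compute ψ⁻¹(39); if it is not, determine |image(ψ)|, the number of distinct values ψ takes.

12

ψ(10): Repeated squaring mod 44: 10^1 ≡ 10, 10^2 ≡ 10² = 100 ≡ 12, 10^4 ≡ 12² = 144 ≡ 12, 10^8 ≡ 12² = 144 ≡ 12, 10^16 ≡ 12² = 144 ≡ 12. Since 22 = 16 + 4 + 2, 10^22 ≡ 12·12·12: 12·12 = 144 ≡ 12, then 12·12 = 144 ≡ 12. So 10^22 ≡ 12 (mod 44).
ψ(12): Repeated squaring mod 44: 12^1 ≡ 12, 12^2 ≡ 12² = 144 ≡ 12, 12^4 ≡ 12² = 144 ≡ 12, 12^8 ≡ 12² = 144 ≡ 12, 12^16 ≡ 12² = 144 ≡ 12. Since 22 = 16 + 4 + 2, 12^22 ≡ 12·12·12: 12·12 = 144 ≡ 12, then 12·12 = 144 ≡ 12. So 12^22 ≡ 12 (mod 44).
So ψ(10) = ψ(12) = 12 while 10 ≠ 12, so ψ is not injective.
A non-injective map from the 44-element set ℤ_{44} to itself takes at most 43 distinct values, so it cannot be surjective. So ψ is not surjective.
Since ψ is not surjective, we determine |image(ψ)|. Computing x^22 mod 44 for each x (by repeated squaring, reducing mod 44 at every step), the values ψ(0), ψ(1), …, ψ(43) are: 0, 1, 4, 9, 16, 25, 36, 5, 20, 37, 12, 33, 12, 37, 20, 5, 36, 25, 16, 9, 4, 1, 0, 1, 4, 9, 16, 25, 36, 5, 20, 37, 12, 33, 12, 37, 20, 5, 36, 25, 16, 9, 4, 1.
The distinct values are {0, 1, 4, 5, 9, 12, 16, 20, 25, 33, 36, 37}; there are 12 of them.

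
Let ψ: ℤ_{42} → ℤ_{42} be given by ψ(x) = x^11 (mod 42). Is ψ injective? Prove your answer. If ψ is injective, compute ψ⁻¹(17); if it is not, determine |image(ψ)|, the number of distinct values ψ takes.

5

Computing x^11 mod 42 for each x (by repeated squaring, reducing mod 42 at every step), the values ψ(0), ψ(1), …, ψ(41) are: 0, 1, 32, 33, 16, 17, 6, 7, 8, 39, 40, 23, 24, 13, 14, 15, 4, 5, 30, 31, 20, 21, 22, 11, 12, 37, 38, 27, 28, 29, 18, 19, 2, 3, 34, 35, 36, 25, 26, 9, 10, 41.
Every element of ℤ_{42} appears exactly once in this list, so ψ is a bijection, and in particular injective.
Since ψ is injective, we read off the preimage of 17 from the same table: ψ(5) = 17, so ψ⁻¹(17) = 5.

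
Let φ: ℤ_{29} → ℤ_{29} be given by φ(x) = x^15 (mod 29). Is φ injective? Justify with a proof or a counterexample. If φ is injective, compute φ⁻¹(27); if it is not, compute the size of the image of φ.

Since 29 is prime, the nonzero elements of ℤ_{29} form a cyclic group of order 28.
As gcd(15, 28) = 1, raising to the 15th power is a bijection on this group: if u^15 ≡ v^15 then (uv^{−1})^15 = 1, and the only element of order dividing gcd(15, 28) = 1 is 1, so u = v.
With φ(0) = 0 this makes φ injective on all of ℤ_{29}, hence bijective (finite equal-size domain and codomain). In particular φ is injective.
Since φ is injective, we find the preimage of 27. The inverse of x ↦ x^15 on (ℤ_{29})^× is x ↦ x^15, because 15·15 = 225 = 8·28 + 1 ≡ 1 (mod 28) and x^{28} = 1 for x ≠ 0 (Fermat). So φ⁻¹(27) = 27^15 mod 29.
Repeated squaring mod 29: 27^1 ≡ 27, 27^2 ≡ 27² = 729 ≡ 4, 27^4 ≡ 4² = 16, 27^8 ≡ 16² = 256 ≡ 24. Since 15 = 8 + 4 + 2 + 1, 27^15 ≡ 24·16·4·27: 24·16 = 384 ≡ 7, then 7·4 = 28, then 28·27 = 756 ≡ 2. So 27^15 ≡ 2 (mod 29).
Hence φ⁻¹(27) = 2.

2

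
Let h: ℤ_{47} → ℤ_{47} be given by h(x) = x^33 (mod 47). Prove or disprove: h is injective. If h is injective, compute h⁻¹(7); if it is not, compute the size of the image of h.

9

Since 47 is prime, the nonzero elements of ℤ_{47} form a cyclic group of order 46.
As gcd(33, 46) = 1, raising to the 33rd power is a bijection on this group: if a^33 ≡ b^33 then (ab^{−1})^33 = 1, and the only element of order dividing gcd(33, 46) = 1 is 1, so a = b.
With h(0) = 0 this makes h injective on all of ℤ_{47}, hence bijective (finite equal-size domain and codomain). In particular h is injective.
Since h is injective, we find the preimage of 7. The inverse of x ↦ x^33 on (ℤ_{47})^× is x ↦ x^7, because 33·7 = 231 = 5·46 + 1 ≡ 1 (mod 46) and x^{46} = 1 for x ≠ 0 (Fermat). So h⁻¹(7) = 7^7 mod 47.
Repeated squaring mod 47: 7^1 ≡ 7, 7^2 ≡ 7² = 49 ≡ 2, 7^4 ≡ 2² = 4. Since 7 = 4 + 2 + 1, 7^7 ≡ 4·2·7: 4·2 = 8, then 8·7 = 56 ≡ 9. So 7^7 ≡ 9 (mod 47).
Hence h⁻¹(7) = 9.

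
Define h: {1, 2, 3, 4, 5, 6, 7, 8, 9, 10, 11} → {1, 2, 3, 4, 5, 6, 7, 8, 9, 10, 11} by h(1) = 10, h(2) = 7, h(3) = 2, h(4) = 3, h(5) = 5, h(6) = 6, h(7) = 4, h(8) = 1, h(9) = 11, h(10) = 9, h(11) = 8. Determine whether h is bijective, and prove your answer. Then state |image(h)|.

The values 10, 7, 2, 3, 5, 6, 4, 1, 11, 9, 8 are a permutation of {1, 2, 3, 4, 5, 6, 7, 8, 9, 10, 11}: each element appears exactly once.
So h is injective and surjective, hence bijective.
The image of h is {1, 2, 3, 4, 5, 6, 7, 8, 9, 10, 11}, which has 11 elements.

11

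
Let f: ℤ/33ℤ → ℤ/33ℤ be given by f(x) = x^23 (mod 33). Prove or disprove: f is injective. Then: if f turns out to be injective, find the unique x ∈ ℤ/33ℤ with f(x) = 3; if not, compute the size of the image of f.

Computing x^23 mod 33 for each x (by repeated squaring, reducing mod 33 at every step), the values f(0), f(1), …, f(32) are: 0, 1, 8, 27, 31, 26, 18, 13, 17, 3, 10, 11, 12, 19, 5, 9, 4, 29, 24, 28, 14, 21, 22, 23, 30, 16, 20, 15, 7, 2, 6, 25, 32.
Every element of ℤ/33ℤ appears exactly once in this list, so f is a bijection, and in particular injective.
Since f is injective, we read off the preimage of 3 from the same table: f(9) = 3, so f⁻¹(3) = 9.

9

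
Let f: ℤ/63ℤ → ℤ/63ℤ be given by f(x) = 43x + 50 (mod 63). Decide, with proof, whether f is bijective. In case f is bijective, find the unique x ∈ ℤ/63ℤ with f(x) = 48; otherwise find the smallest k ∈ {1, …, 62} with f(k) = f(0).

19

If f(s) = f(t), then 43s ≡ 43t (mod 63). Because gcd(43, 63) = 1, we may cancel 43 to get s ≡ t (mod 63).
We now compute 43⁻¹ mod 63 explicitly. Euclid's algorithm: 63 = 1·43 + 20, 43 = 2·20 + 3, 20 = 6·3 + 2, 3 = 1·2 + 1; back-substituting gives 1 = 22·43 − 15·63, so 43⁻¹ ≡ 22 (mod 63).
Then y ↦ 22(y − 50) is a two-sided inverse to f, so every y ∈ ℤ/63ℤ has a preimage.
Therefore f is bijective.
Since f is bijective, we find f⁻¹(48): we need 43x ≡ 48 − 50 ≡ 61 (mod 63). Using 43⁻¹ = 22: x ≡ 22·61 = 1342 = 21·63 + 19, so x = 19.
Check: f(19) = 43·19 + 50 = 867 = 13·63 + 48 ≡ 48 (mod 63).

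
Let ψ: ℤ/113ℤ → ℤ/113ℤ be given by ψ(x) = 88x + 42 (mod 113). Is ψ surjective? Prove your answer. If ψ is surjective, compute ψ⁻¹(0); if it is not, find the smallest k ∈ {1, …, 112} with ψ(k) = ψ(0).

Since gcd(88, 113) = 1, 88 is invertible modulo 113. Euclid's algorithm: 113 = 1·88 + 25, 88 = 3·25 + 13, 25 = 1·13 + 12, 13 = 1·12 + 1; back-substituting gives 1 = 9·88 − 7·113, so 88⁻¹ ≡ 9 (mod 113).
For any y ∈ ℤ/113ℤ, x = 9(y − 42) mod 113 satisfies ψ(x) = 88·9(y − 42) + 42 ≡ y (since 88·9 ≡ 1 mod 113). So every y has a preimage.
Hence ψ is surjective.
Since ψ is surjective, we find ψ⁻¹(0): we need 88x ≡ 0 − 42 ≡ 71 (mod 113). Using 88⁻¹ = 9: x ≡ 9·71 = 639 = 5·113 + 74, so x = 74.
Check: ψ(74) = 88·74 + 42 = 6554 = 58·113 + 0 ≡ 0 (mod 113).

74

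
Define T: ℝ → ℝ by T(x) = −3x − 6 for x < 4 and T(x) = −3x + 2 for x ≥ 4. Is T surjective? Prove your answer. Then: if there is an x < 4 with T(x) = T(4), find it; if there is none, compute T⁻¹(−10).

Both pieces are strictly decreasing (slopes −3 and −3), so each is injective on its own interval.
The left piece maps (−∞, 4) onto (−18, ∞); the right piece maps [4, ∞) onto (−∞, −10].
The union (−18, ∞) ∪ (−∞, −10] covers ℝ, so T is surjective.
For the follow-up: the images overlap, so an x < 4 with T(x) = T(4) exists. T(4) = −10; solving −3x − 6 = −10 for x < 4 gives x = (−10 + 6)/(−3) = 4/3.

4/3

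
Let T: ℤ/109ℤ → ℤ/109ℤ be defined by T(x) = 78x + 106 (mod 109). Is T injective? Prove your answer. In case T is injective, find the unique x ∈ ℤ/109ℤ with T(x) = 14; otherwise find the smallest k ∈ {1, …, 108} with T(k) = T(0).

Recall that injectivity means: for all u, v in the domain, T(u) = T(v) implies u = v.
Suppose T(u) = T(v) in ℤ/109ℤ. Then 78u + 106 ≡ 78v + 106 (mod 109), therefore 78(u − v) ≡ 0 (mod 109).
Since gcd(78, 109) = 1, 78 is invertible modulo 109, hence u − v ≡ 0 (mod 109), i.e. u = v.
Hence T is injective.
We now compute 78⁻¹ mod 109 explicitly. Euclid's algorithm: 109 = 1·78 + 31, 78 = 2·31 + 16, 31 = 1·16 + 15, 16 = 1·15 + 1; back-substituting gives 1 = 7·78 − 5·109, so 78⁻¹ ≡ 7 (mod 109).
Since T is injective, we compute T⁻¹(14): solve 78x + 106 ≡ 14 (mod 109), i.e. 78x ≡ 17 (mod 109).
Multiplying by 78⁻¹ = 7 gives x ≡ 7·17 = 119 = 1·109 + 10 ≡ 10 (mod 109).
Check: T(10) = 78·10 + 106 = 886 = 8·109 + 14 ≡ 14 (mod 109).

10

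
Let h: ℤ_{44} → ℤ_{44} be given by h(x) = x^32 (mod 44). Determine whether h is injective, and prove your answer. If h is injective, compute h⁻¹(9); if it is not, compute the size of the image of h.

12

h(10): Repeated squaring mod 44: 10^1 ≡ 10, 10^2 ≡ 10² = 100 ≡ 12, 10^4 ≡ 12² = 144 ≡ 12, 10^8 ≡ 12² = 144 ≡ 12, 10^16 ≡ 12² = 144 ≡ 12, 10^32 ≡ 12² = 144 ≡ 12. So 10^32 ≡ 12 (mod 44).
h(12): Repeated squaring mod 44: 12^1 ≡ 12, 12^2 ≡ 12² = 144 ≡ 12, 12^4 ≡ 12² = 144 ≡ 12, 12^8 ≡ 12² = 144 ≡ 12, 12^16 ≡ 12² = 144 ≡ 12, 12^32 ≡ 12² = 144 ≡ 12. So 12^32 ≡ 12 (mod 44).
So h(10) = h(12) = 12 while 10 ≠ 12, so h is not injective.
Since h is not injective, we determine |image(h)|. Computing x^32 mod 44 for each x (by repeated squaring, reducing mod 44 at every step), the values h(0), h(1), …, h(43) are: 0, 1, 4, 9, 16, 25, 36, 5, 20, 37, 12, 33, 12, 37, 20, 5, 36, 25, 16, 9, 4, 1, 0, 1, 4, 9, 16, 25, 36, 5, 20, 37, 12, 33, 12, 37, 20, 5, 36, 25, 16, 9, 4, 1.
The distinct values are {0, 1, 4, 5, 9, 12, 16, 20, 25, 33, 36, 37}; there are 12 of them.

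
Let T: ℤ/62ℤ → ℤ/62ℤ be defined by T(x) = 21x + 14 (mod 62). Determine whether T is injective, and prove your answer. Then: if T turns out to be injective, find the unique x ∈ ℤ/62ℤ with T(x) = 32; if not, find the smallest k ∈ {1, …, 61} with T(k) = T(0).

54

Suppose T(a) = T(b) in ℤ/62ℤ. Then 21a + 14 ≡ 21b + 14 (mod 62), so 21(a − b) ≡ 0 (mod 62).
Since gcd(21, 62) = 1, 21 is invertible modulo 62, so a − b ≡ 0 (mod 62), i.e. a = b.
Therefore T is injective.
We now compute 21⁻¹ mod 62 explicitly. Euclid's algorithm: 62 = 2·21 + 20, 21 = 1·20 + 1; back-substituting gives 1 = 3·21 − 1·62, so 21⁻¹ ≡ 3 (mod 62).
Since T is injective, we find T⁻¹(32): we need 21x ≡ 32 − 14 ≡ 18 (mod 62). Using 21⁻¹ = 3: x ≡ 3·18 = 54, so x = 54.
Check: T(54) = 21·54 + 14 = 1148 = 18·62 + 32 ≡ 32 (mod 62).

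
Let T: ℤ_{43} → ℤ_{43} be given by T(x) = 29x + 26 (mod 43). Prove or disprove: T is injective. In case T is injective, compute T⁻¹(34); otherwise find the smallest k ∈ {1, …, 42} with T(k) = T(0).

24

By definition, T is injective if T(u) = T(v) implies u = v.
If T(u) = T(v), then 29u ≡ 29v (mod 43). Because gcd(29, 43) = 1, we may cancel 29 to get u ≡ v (mod 43).
Therefore T is injective.
We now compute 29⁻¹ mod 43 explicitly. Euclid's algorithm: 43 = 1·29 + 14, 29 = 2·14 + 1; back-substituting gives 1 = 3·29 − 2·43, so 29⁻¹ ≡ 3 (mod 43).
Since T is injective, we find T⁻¹(34): we need 29x ≡ 34 − 26 ≡ 8 (mod 43). Using 29⁻¹ = 3: x ≡ 3·8 = 24, so x = 24.
Check: T(24) = 29·24 + 26 = 722 = 16·43 + 34 ≡ 34 (mod 43).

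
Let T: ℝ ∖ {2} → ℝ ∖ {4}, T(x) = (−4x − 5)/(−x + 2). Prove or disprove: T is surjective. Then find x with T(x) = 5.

15

For any y ≠ 4, solving y(−x + 2) = −4x − 5 for x gives a well-defined x ≠ 2. So T is surjective.
Solving T(x) = 5: cross-multiplying gives −4x − 5 = 5(−x + 2), which rearranges to 1x = 15, so x = 15.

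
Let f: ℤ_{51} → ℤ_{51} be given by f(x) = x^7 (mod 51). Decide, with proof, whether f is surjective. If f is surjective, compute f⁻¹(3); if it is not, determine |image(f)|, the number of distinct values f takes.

Computing x^7 mod 51 for each x (by repeated squaring, reducing mod 51 at every step), the values f(0), f(1), …, f(50) are: 0, 1, 26, 45, 13, 44, 48, 46, 32, 36, 22, 20, 24, 4, 23, 42, 16, 17, 18, 43, 11, 30, 10, 14, 12, 49, 2, 39, 37, 41, 21, 40, 8, 33, 34, 35, 9, 28, 47, 27, 31, 29, 15, 19, 5, 3, 7, 38, 6, 25, 50.
Every element of ℤ_{51} appears exactly once in this list, so f is a bijection, and in particular surjective.
Since f is surjective, we read off the preimage of 3 from the same table: f(45) = 3, so f⁻¹(3) = 45.

45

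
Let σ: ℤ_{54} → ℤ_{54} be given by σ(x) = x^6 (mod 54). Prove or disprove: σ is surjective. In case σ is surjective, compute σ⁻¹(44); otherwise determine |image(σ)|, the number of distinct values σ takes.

σ(0) = 0^6 = 0.
σ(6): Repeated squaring mod 54: 6^1 ≡ 6, 6^2 ≡ 6² = 36, 6^4 ≡ 36² = 1296 ≡ 0. Since 6 = 4 + 2, 6^6 ≡ 0·36: 0·36 = 0. So 6^6 ≡ 0 (mod 54).
So σ(0) = σ(6) = 0 while 0 ≠ 6, so σ is not injective.
A non-injective map from the 54-element set ℤ_{54} to itself takes at most 53 distinct values, so it cannot be surjective. So σ is not surjective.
Since σ is not surjective, we determine |image(σ)|. Computing x^6 mod 54 for each x (by repeated squaring, reducing mod 54 at every step), the values σ(0), σ(1), …, σ(53) are: 0, 1, 10, 27, 46, 19, 0, 37, 28, 27, 28, 37, 0, 19, 46, 27, 10, 1, 0, 1, 10, 27, 46, 19, 0, 37, 28, 27, 28, 37, 0, 19, 46, 27, 10, 1, 0, 1, 10, 27, 46, 19, 0, 37, 28, 27, 28, 37, 0, 19, 46, 27, 10, 1.
The distinct values are {0, 1, 10, 19, 27, 28, 37, 46}; there are 8 of them.

8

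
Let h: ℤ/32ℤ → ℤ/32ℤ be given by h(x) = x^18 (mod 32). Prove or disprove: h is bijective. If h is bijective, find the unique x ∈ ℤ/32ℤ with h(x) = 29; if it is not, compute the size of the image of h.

h(0) = 0^18 = 0.
h(2): Repeated squaring mod 32: 2^1 ≡ 2, 2^2 ≡ 2² = 4, 2^4 ≡ 4² = 16, 2^8 ≡ 16² = 256 ≡ 0, 2^16 ≡ 0² = 0. Since 18 = 16 + 2, 2^18 ≡ 0·4: 0·4 = 0. So 2^18 ≡ 0 (mod 32).
So h(0) = h(2) = 0 while 0 ≠ 2, thus h is not injective, hence not bijective.
Since h is not bijective, we determine |image(h)|. Computing x^18 mod 32 for each x (by repeated squaring, reducing mod 32 at every step), the values h(0), h(1), …, h(31) are: 0, 1, 0, 9, 0, 25, 0, 17, 0, 17, 0, 25, 0, 9, 0, 1, 0, 1, 0, 9, 0, 25, 0, 17, 0, 17, 0, 25, 0, 9, 0, 1.
The distinct values are {0, 1, 9, 17, 25}; there are 5 of them.

5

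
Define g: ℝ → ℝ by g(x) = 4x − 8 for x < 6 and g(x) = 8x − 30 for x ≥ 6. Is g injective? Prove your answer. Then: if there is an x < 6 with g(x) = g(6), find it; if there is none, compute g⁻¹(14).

11/2

Both pieces are strictly increasing (slopes 4 and 8), so each is injective on its own interval.
The left piece maps (−∞, 6) onto (−∞, 16); the right piece maps [6, ∞) onto [18, ∞).
These images are disjoint, so no value is attained by both pieces. Hence g is injective.
Because the two images are disjoint, no x < 6 has g(x) = g(6), so we compute g⁻¹(14): 14 lies in (−∞, 16), so solve 4x − 8 = 14: x = (14 + 8)/4 = 11/2.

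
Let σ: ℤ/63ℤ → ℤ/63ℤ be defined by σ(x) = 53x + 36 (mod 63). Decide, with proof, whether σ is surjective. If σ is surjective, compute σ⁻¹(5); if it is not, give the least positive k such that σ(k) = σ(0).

22

Since gcd(53, 63) = 1, 53 is invertible modulo 63. Euclid's algorithm: 63 = 1·53 + 10, 53 = 5·10 + 3, 10 = 3·3 + 1; back-substituting gives 1 = 44·53 − 37·63, so 53⁻¹ ≡ 44 (mod 63).
For any y ∈ ℤ/63ℤ, x = 44(y − 36) mod 63 satisfies σ(x) = 53·44(y − 36) + 36 ≡ y (since 53·44 ≡ 1 mod 63). So every y has a preimage.
Thus σ is surjective.
Since σ is surjective, we find σ⁻¹(5): we need 53x ≡ 5 − 36 ≡ 32 (mod 63). Using 53⁻¹ = 44: x ≡ 44·32 = 1408 = 22·63 + 22, so x = 22.
Check: σ(22) = 53·22 + 36 = 1202 = 19·63 + 5 ≡ 5 (mod 63).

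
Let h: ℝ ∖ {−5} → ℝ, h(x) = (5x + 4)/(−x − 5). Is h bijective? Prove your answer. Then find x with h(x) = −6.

If h(x) = −5, cross-multiplying gives −1(5x + 4) = 5(−x − 5), which simplifies to −4 = −25 — false.  So −5 has no preimage and h is not surjective.
Thus h is not bijective.
Solving h(x) = −6: cross-multiplying gives 5x + 4 = −6(−x − 5), which rearranges to −1x = 26, so x = −26.

-26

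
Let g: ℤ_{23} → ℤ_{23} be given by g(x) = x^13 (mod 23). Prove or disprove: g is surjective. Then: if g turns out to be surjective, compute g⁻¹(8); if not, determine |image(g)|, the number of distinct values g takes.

Since 23 is prime, the nonzero elements of ℤ_{23} form a cyclic group of order 22.
As gcd(13, 22) = 1, raising to the 13th power is a bijection on this group: if u^13 ≡ v^13 then (uv^{−1})^13 = 1, and the only element of order dividing gcd(13, 22) = 1 is 1, so u = v.
With g(0) = 0 this makes g injective on all of ℤ_{23}, hence bijective (finite equal-size domain and codomain). In particular g is surjective.
Since g is surjective, we find the preimage of 8. The inverse of x ↦ x^13 on (ℤ_{23})^× is x ↦ x^17, because 13·17 = 221 = 10·22 + 1 ≡ 1 (mod 22) and x^{22} = 1 for x ≠ 0 (Fermat). So g⁻¹(8) = 8^17 mod 23.
Repeated squaring mod 23: 8^1 ≡ 8, 8^2 ≡ 8² = 64 ≡ 18, 8^4 ≡ 18² = 324 ≡ 2, 8^8 ≡ 2² = 4, 8^16 ≡ 4² = 16. Since 17 = 16 + 1, 8^17 ≡ 16·8: 16·8 = 128 ≡ 13. So 8^17 ≡ 13 (mod 23).
Hence g⁻¹(8) = 13.

13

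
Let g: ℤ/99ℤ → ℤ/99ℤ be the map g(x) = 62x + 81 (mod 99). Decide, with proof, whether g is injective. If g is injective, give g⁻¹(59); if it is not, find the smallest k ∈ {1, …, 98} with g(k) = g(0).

22

Recall: g is injective if g(s) = g(t) implies s = t.
Suppose g(s) = g(t) in ℤ/99ℤ. Then 62s + 81 ≡ 62t + 81 (mod 99), thus 62(s − t) ≡ 0 (mod 99).
Since gcd(62, 99) = 1, 62 is invertible modulo 99, so s − t ≡ 0 (mod 99), i.e. s = t.
Hence g is injective.
We now compute 62⁻¹ mod 99 explicitly. Euclid's algorithm: 99 = 1·62 + 37, 62 = 1·37 + 25, 37 = 1·25 + 12, 25 = 2·12 + 1; back-substituting gives 1 = 8·62 − 5·99, so 62⁻¹ ≡ 8 (mod 99).
Since g is injective, we compute g⁻¹(59): solve 62x + 81 ≡ 59 (mod 99), i.e. 62x ≡ 77 (mod 99).
Multiplying by 62⁻¹ = 8 gives x ≡ 8·77 = 616 = 6·99 + 22 ≡ 22 (mod 99).
Check: g(22) = 62·22 + 81 = 1445 = 14·99 + 59 ≡ 59 (mod 99).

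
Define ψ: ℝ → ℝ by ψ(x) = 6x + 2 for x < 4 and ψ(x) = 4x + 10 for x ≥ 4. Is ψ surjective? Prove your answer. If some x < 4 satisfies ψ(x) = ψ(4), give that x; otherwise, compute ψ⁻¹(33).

Both pieces are strictly increasing (slopes 6 and 4), so each is injective on its own interval.
The left piece maps (−∞, 4) onto (−∞, 26); the right piece maps [4, ∞) onto [26, ∞).
These images together cover ℝ, so ψ is surjective.
Because the two images are disjoint, no x < 4 has ψ(x) = ψ(4), so we compute ψ⁻¹(33): 33 lies in [26, ∞), so solve 4x + 10 = 33: x = (33 − 10)/4 = 23/4.

23/4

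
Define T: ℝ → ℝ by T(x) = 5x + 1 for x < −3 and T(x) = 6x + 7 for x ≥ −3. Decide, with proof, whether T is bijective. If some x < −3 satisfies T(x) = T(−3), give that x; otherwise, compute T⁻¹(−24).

-5

Both pieces are strictly increasing (slopes 5 and 6), so each is injective on its own interval.
The left piece maps (−∞, −3) onto (−∞, −14); the right piece maps [−3, ∞) onto [−11, ∞).
The images leave a gap (−14 has no preimage), so T is not surjective, hence not bijective.
Because the two images are disjoint, no x < −3 has T(x) = T(−3), so we compute T⁻¹(−24): −24 lies in (−∞, −14), so solve 5x + 1 = −24: x = (−24 − 1)/5 = −5.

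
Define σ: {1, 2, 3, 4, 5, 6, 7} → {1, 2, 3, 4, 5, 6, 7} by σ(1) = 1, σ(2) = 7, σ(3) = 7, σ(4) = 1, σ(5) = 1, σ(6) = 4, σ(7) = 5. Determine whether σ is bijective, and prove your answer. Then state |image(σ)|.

4

σ(2) = 7 = σ(3) with 2 ≠ 3, so σ is not injective, hence not bijective.
The image of σ is {1, 4, 5, 7}, which has 4 elements.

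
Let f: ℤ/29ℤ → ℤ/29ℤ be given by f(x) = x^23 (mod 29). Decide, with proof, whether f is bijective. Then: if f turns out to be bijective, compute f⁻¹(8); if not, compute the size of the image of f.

3

Since 29 is prime, the nonzero elements of ℤ/29ℤ form a cyclic group of order 28.
As gcd(23, 28) = 1, raising to the 23rd power is a bijection on this group: if a^23 ≡ b^23 then (ab^{−1})^23 = 1, and the only element of order dividing gcd(23, 28) = 1 is 1, so a = b.
With f(0) = 0 this makes f injective on all of ℤ/29ℤ, hence bijective (finite equal-size domain and codomain). In particular f is bijective.
Since f is bijective, we find the preimage of 8. The inverse of x ↦ x^23 on (ℤ/29ℤ)^× is x ↦ x^11, because 23·11 = 253 = 9·28 + 1 ≡ 1 (mod 28) and x^{28} = 1 for x ≠ 0 (Fermat). So f⁻¹(8) = 8^11 mod 29.
Repeated squaring mod 29: 8^1 ≡ 8, 8^2 ≡ 8² = 64 ≡ 6, 8^4 ≡ 6² = 36 ≡ 7, 8^8 ≡ 7² = 49 ≡ 20. Since 11 = 8 + 2 + 1, 8^11 ≡ 20·6·8: 20·6 = 120 ≡ 4, then 4·8 = 32 ≡ 3. So 8^11 ≡ 3 (mod 29).
Hence f⁻¹(8) = 3.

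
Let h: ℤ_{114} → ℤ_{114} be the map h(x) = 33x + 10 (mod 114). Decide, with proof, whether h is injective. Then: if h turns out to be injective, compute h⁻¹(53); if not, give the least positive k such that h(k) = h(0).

We have gcd(33, 114) = 3 > 1. Taking s = 0 and t = 38: h(0) = 10 and h(38) = 33·38 + 10 = 1264 ≡ 10 (mod 114).
So h(0) = h(38) while 0 ≠ 38, therefore h is not injective.
Since h is not injective, we find the least positive k with h(k) = h(0): this means 33k ≡ 0 (mod 114), i.e. 114 ∣ 33k. Since gcd(33, 114) = 3, dividing through by 3 this holds exactly when 38 ∣ 11k, and as gcd(11, 38) = 1, exactly when 38 ∣ k.
The smallest positive such k is 38.

38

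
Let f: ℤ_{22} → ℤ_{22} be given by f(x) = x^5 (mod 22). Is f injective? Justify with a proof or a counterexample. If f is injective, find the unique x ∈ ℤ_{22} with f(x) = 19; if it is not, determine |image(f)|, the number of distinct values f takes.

f(1) = 1^5 = 1.
f(3): Repeated squaring mod 22: 3^1 ≡ 3, 3^2 ≡ 3² = 9, 3^4 ≡ 9² = 81 ≡ 15. Since 5 = 4 + 1, 3^5 ≡ 15·3: 15·3 = 45 ≡ 1. So 3^5 ≡ 1 (mod 22).
So f(1) = f(3) = 1 while 1 ≠ 3, hence f is not injective.
Since f is not injective, we determine |image(f)|. Computing x^5 mod 22 for each x (by repeated squaring, reducing mod 22 at every step), the values f(0), f(1), …, f(21) are: 0, 1, 10, 1, 12, 1, 10, 21, 10, 1, 10, 11, 12, 21, 12, 1, 12, 21, 10, 21, 12, 21.
The distinct values are {0, 1, 10, 11, 12, 21}; there are 6 of them.

6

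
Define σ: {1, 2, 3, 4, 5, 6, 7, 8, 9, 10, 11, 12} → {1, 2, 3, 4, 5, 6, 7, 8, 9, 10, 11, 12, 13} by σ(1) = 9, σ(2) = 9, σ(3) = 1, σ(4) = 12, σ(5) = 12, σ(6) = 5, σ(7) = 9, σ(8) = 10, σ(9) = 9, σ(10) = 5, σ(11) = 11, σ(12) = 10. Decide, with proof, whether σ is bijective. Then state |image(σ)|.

6

σ(1) = 9 = σ(2) with 1 ≠ 2, so σ is not injective, hence not bijective.
The image of σ is {1, 5, 9, 10, 11, 12}, which has 6 elements.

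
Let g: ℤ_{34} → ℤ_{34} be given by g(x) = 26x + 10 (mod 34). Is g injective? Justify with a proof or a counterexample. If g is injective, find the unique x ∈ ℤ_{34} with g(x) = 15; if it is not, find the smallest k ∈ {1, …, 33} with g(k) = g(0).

17

We have gcd(26, 34) = 2 > 1. Taking x_1 = 0 and x_2 = 17: g(0) = 10 and g(17) = 26·17 + 10 = 452 ≡ 10 (mod 34).
So g(0) = g(17) while 0 ≠ 17, so g is not injective.
Since g is not injective, we find the least positive k with g(k) = g(0): this means 26k ≡ 0 (mod 34), i.e. 34 ∣ 26k. Since gcd(26, 34) = 2, dividing through by 2 this holds exactly when 17 ∣ 13k, and as gcd(13, 17) = 1, exactly when 17 ∣ k.
The smallest positive such k is 17.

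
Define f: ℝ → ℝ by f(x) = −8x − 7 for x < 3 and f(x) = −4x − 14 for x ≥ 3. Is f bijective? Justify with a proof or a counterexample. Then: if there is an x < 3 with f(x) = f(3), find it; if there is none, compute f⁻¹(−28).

19/8

Both pieces are strictly decreasing (slopes −8 and −4), so each is injective on its own interval.
The left piece maps (−∞, 3) onto (−31, ∞); the right piece maps [3, ∞) onto (−∞, −26].
These images overlap. In particular f(3) = −26 (right piece), and solving −8x − 7 = −26 on the left piece gives x = 19/8 < 3.
So f(19/8) = f(3) with 19/8 ≠ 3, and f is not injective, hence not bijective. This x = 19/8 is the requested value below 3.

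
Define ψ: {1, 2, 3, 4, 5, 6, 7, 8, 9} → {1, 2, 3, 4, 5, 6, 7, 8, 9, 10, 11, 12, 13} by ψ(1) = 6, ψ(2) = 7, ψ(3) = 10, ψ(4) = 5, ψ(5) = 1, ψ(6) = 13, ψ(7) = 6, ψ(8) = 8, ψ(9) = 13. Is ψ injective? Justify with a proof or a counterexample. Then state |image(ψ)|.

ψ(1) = 6 = ψ(7) with 1 ≠ 7, so ψ is not injective.
The image of ψ is {1, 5, 6, 7, 8, 10, 13}, which has 7 elements.

7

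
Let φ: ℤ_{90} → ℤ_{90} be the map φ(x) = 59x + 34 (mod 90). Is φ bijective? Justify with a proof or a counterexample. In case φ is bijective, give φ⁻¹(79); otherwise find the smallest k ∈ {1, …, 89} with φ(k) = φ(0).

45

If φ(x_1) = φ(x_2), then 59x_1 ≡ 59x_2 (mod 90). Because gcd(59, 90) = 1, we may cancel 59 to get x_1 ≡ x_2 (mod 90).
We now compute 59⁻¹ mod 90 explicitly. Euclid's algorithm: 90 = 1·59 + 31, 59 = 1·31 + 28, 31 = 1·28 + 3, 28 = 9·3 + 1; back-substituting gives 1 = 29·59 − 19·90, so 59⁻¹ ≡ 29 (mod 90).
Then y ↦ 29(y − 34) is a two-sided inverse to φ, so every y ∈ ℤ_{90} has a preimage.
Thus φ is bijective.
Since φ is bijective, we compute φ⁻¹(79): solve 59x + 34 ≡ 79 (mod 90), i.e. 59x ≡ 45 (mod 90).
Multiplying by 59⁻¹ = 29 gives x ≡ 29·45 = 1305 = 14·90 + 45 ≡ 45 (mod 90).
Check: φ(45) = 59·45 + 34 = 2689 = 29·90 + 79 ≡ 79 (mod 90).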